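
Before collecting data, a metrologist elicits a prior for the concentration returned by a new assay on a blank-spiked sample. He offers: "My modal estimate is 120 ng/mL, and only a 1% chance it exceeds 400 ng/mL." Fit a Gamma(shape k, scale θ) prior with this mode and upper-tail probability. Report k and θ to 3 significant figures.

Gamma(k,θ) with k>1 has mode (k−1)θ, so θ = 120/(k−1).
Need P(X < 400) = 0.99 with θ tied to k this way. Start at k = 2, θ = 120: P(X<400) ≈ 0.845.
Too low — raise k to concentrate. Iterating converges to k ≈ 4.03.
Then θ = 120/(4.03−1) ≈ 39.7.

k ≈ 4.03, θ ≈ 39.7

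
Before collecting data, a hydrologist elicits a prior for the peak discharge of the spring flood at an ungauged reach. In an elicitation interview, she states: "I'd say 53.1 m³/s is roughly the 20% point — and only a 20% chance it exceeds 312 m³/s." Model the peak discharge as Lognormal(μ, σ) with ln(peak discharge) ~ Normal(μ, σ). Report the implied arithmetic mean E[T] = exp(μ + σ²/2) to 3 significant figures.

If T ~ Lognormal(μ,σ) then ln T ~ Normal(μ,σ), so the p-quantile of ln T is μ + z_p·σ.
ln(53.1) = 3.972 and ln(312) = 5.743; z_{0.2} = -0.8416, z_{0.8} = 0.8416.
σ = (5.743 − 3.972)/(0.8416 − (-0.8416)) = 1.052.
μ = 3.972 − (-0.8416)·1.052 = 4.858.
E[T] = exp(μ + σ²/2) = exp(4.858 + 0.5534) = 224 m³/s.

E[T] ≈ 224 m³/s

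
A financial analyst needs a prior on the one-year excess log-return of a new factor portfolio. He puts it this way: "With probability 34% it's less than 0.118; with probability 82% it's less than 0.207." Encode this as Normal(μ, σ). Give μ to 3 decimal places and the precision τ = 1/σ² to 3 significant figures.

μ = 0.146, τ = 223

The p-quantile of Normal(μ,σ) is μ + z_p·σ, with z_{0.34} = -0.4125 and z_{0.82} = 0.9154.
Eliminate σ: μ = (z₂·x₁ − z₁·x₂)/(z₂ − z₁) = (0.9154·0.118 − (-0.4125)·0.207)/1.328 = 0.146.
Then σ = (x₂ − x₁)/(z₂ − z₁) = (0.207 − 0.118)/1.328 = 0.067.
Precision τ = 1/σ² = 1/0.06703² = 223.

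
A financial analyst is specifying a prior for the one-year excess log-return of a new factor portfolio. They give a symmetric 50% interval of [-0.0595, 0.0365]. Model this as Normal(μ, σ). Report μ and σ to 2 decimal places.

A symmetric 50% interval runs μ ± z·σ with z = 0.6745.
Half-width = 0.048, so σ = 0.048/0.6745 = 0.07.
μ is the interval midpoint, -0.01.

μ = -0.01, σ = 0.07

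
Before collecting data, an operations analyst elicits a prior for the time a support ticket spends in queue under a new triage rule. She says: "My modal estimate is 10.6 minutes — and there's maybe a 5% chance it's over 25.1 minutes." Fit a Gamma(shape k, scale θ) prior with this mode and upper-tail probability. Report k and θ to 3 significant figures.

k ≈ 4.68, θ ≈ 2.88

Gamma(k,θ) with k>1 has mode (k−1)θ, so θ = 10.6/(k−1).
Need P(X < 25.1) = 0.95 with θ tied to k this way. Start at k = 2, θ = 10.6: P(X<25.1) ≈ 0.685.
Too low — raise k to concentrate. Iterating converges to k ≈ 4.68.
Then θ = 10.6/(4.68−1) ≈ 2.88.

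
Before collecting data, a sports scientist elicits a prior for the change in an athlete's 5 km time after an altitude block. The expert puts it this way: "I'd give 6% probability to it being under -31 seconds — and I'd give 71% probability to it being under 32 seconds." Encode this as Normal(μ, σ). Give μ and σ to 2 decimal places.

The p-quantile of Normal(μ,σ) is μ + z_p·σ, with z_{0.06} = -1.555 and z_{0.71} = 0.5534.
Eliminate σ: μ = (z₂·x₁ − z₁·x₂)/(z₂ − z₁) = (0.5534·-31 − (-1.555)·32)/2.108 = 15.46.
Then σ = (x₂ − x₁)/(z₂ − z₁) = (32 − -31)/2.108 = 29.88.

μ = 15.46, σ = 29.88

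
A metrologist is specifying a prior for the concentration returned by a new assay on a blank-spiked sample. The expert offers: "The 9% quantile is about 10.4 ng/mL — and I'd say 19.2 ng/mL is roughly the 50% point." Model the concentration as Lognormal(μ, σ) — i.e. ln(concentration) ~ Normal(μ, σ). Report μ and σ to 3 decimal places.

If T ~ Lognormal(μ,σ) then ln T ~ Normal(μ,σ), so the p-quantile of ln T is μ + z_p·σ.
ln(10.4) = 2.342 and ln(19.2) = 2.955; z_{0.09} = -1.341, z_{0.5} = 0.
σ = (2.955 − 2.342)/(0 − (-1.341)) = 0.457.
μ = 2.342 − (-1.341)·0.457 = 2.955.

μ ≈ 2.955, σ ≈ 0.457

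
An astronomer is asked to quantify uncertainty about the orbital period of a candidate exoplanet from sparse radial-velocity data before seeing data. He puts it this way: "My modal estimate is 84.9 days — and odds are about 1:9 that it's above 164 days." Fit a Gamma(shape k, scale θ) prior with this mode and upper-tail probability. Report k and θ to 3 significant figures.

k ≈ 5.42, θ ≈ 19.2

Gamma(k,θ) with k>1 has mode (k−1)θ, so θ = 84.9/(k−1).
Need P(X < 164) = 0.9 with θ tied to k this way. Start at k = 2, θ = 84.9: P(X<164) ≈ 0.575.
Too low — raise k to concentrate. Iterating converges to k ≈ 5.42.
Then θ = 84.9/(5.42−1) ≈ 19.2.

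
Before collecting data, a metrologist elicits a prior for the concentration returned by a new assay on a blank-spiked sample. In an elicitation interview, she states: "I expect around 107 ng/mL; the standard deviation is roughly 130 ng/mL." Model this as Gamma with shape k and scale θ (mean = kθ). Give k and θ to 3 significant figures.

k ≈ 0.677, θ ≈ 158

For Gamma(k, scale θ): mean = kθ, variance = kθ², so CV = 1/√k.
CV = SD/mean = 130/107 = 1.215, hence k = 1/CV² = 0.677.
Then θ = mean/k = 107/0.677 = 158.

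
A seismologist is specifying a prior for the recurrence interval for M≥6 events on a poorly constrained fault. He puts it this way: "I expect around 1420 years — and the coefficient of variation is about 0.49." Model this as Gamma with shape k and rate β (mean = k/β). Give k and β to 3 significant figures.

k ≈ 4.16, β ≈ 0.00293

For Gamma(k, rate β): mean = k/β, variance = k/β², so CV = 1/√k.
CV = 0.49, hence k = 1/CV² = 4.16.
Then β = k/mean = 4.16/1420 = 0.00293.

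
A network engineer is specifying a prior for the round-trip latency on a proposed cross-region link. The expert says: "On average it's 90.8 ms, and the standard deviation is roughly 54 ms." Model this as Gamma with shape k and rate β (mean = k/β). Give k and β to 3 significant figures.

For Gamma(k, rate β): mean = k/β, variance = k/β², so CV = 1/√k.
CV = SD/mean = 54/90.8 = 0.5947, hence k = 1/CV² = 2.83.
Then β = k/mean = 2.83/90.8 = 0.0311.

k ≈ 2.83, β ≈ 0.0311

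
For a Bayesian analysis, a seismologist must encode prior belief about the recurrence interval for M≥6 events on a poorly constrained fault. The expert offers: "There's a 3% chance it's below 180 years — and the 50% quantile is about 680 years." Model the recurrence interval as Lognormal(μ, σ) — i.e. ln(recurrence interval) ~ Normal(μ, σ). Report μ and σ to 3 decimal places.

If T ~ Lognormal(μ,σ) then ln T ~ Normal(μ,σ), so the p-quantile of ln T is μ + z_p·σ.
ln(180) = 5.193 and ln(680) = 6.522; z_{0.03} = -1.881, z_{0.5} = 0.
σ = (6.522 − 5.193)/(0 − (-1.881)) = 0.707.
μ = 5.193 − (-1.881)·0.707 = 6.522.

μ ≈ 6.522, σ ≈ 0.707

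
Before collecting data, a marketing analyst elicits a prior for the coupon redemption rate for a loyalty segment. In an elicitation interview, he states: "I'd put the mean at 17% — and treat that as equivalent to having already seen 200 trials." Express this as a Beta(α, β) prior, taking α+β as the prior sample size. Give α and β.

Under the effective-sample-size interpretation, Beta(α, β) has prior mean α/(α+β) and prior sample size α+β.
So α+β = 200 and α/(α+β) = 0.17, giving α = 0.17·200 = 34 and β = 200 − 34 = 166.

α = 34, β = 166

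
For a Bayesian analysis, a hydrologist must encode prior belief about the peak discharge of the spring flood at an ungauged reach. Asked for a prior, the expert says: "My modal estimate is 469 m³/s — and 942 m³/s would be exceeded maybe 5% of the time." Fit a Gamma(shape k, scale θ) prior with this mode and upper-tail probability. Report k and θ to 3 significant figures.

Gamma(k,θ) with k>1 has mode (k−1)θ, so θ = 469/(k−1).
Need P(X < 942) = 0.95 with θ tied to k this way. Start at k = 2, θ = 469: P(X<942) ≈ 0.596.
Too low — raise k to concentrate. Iterating converges to k ≈ 6.7.
Then θ = 469/(6.7−1) ≈ 82.3.

k ≈ 6.7, θ ≈ 82.3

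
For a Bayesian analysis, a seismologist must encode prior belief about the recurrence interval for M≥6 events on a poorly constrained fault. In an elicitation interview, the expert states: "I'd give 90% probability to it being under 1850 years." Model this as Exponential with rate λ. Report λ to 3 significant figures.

λ ≈ 0.00124

P(T < 1850.0) = 1 − e^(−λ·1850.0) = 0.9, so λ = −ln(1−0.9)/1850.0 = −ln(0.1)/1850.0 = 0.00124.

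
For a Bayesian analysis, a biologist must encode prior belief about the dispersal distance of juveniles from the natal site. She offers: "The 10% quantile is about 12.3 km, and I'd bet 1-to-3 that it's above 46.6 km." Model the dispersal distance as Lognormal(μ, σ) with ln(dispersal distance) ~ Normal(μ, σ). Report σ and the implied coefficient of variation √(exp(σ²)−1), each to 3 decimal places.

If T ~ Lognormal(μ,σ) then ln T ~ Normal(μ,σ), so the p-quantile of ln T is μ + z_p·σ.
ln(12.3) = 2.51 and ln(46.6) = 3.842; z_{0.1} = -1.282, z_{0.75} = 0.6745.
σ = (3.842 − 2.51)/(0.6745 − (-1.282)) = 0.681.
μ = 2.51 − (-1.282)·0.681 = 3.382.
CV = √(exp(σ²)−1) = √(exp(0.4637)−1) = 0.768.

σ ≈ 0.681, CV ≈ 0.768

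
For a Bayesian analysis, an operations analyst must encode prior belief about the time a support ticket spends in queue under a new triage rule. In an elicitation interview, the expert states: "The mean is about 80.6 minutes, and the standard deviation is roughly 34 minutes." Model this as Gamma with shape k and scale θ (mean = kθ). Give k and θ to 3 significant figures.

For Gamma(k, scale θ): mean = kθ, variance = kθ², so CV = 1/√k.
CV = SD/mean = 34/80.6 = 0.4218, hence k = 1/CV² = 5.62.
Then θ = mean/k = 80.6/5.62 = 14.3.

k ≈ 5.62, θ ≈ 14.3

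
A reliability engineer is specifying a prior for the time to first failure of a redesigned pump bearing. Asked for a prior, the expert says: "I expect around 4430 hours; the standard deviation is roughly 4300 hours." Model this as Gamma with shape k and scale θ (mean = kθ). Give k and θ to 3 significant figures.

For Gamma(k, scale θ): mean = kθ, variance = kθ², so CV = 1/√k.
CV = SD/mean = 4300/4430 = 0.9707, hence k = 1/CV² = 1.06.
Then θ = mean/k = 4430/1.06 = 4170.

k ≈ 1.06, θ ≈ 4170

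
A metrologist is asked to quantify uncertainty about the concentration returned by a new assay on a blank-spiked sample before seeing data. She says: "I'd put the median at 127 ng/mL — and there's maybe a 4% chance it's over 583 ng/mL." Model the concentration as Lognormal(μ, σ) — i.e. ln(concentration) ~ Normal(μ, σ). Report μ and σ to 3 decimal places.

μ ≈ 4.844, σ ≈ 0.871

If T ~ Lognormal(μ,σ) then ln T ~ Normal(μ,σ), so the p-quantile of ln T is μ + z_p·σ.
ln(127) = 4.844 and ln(583) = 6.368; z_{0.5} = 0, z_{0.96} = 1.751.
σ = (6.368 − 4.844)/(1.751 − (0)) = 0.871.
μ = 4.844 − (0)·0.871 = 4.844.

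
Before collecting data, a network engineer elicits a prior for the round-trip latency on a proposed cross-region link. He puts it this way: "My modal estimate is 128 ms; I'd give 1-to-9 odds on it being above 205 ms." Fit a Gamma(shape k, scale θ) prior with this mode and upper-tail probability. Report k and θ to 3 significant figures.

Gamma(k,θ) with k>1 has mode (k−1)θ, so θ = 128/(k−1).
Need P(X < 205) = 0.9 with θ tied to k this way. Start at k = 2, θ = 128: P(X<205) ≈ 0.476.
Too low — raise k to concentrate. Iterating converges to k ≈ 9.47.
Then θ = 128/(9.47−1) ≈ 15.1.

k ≈ 9.47, θ ≈ 15.1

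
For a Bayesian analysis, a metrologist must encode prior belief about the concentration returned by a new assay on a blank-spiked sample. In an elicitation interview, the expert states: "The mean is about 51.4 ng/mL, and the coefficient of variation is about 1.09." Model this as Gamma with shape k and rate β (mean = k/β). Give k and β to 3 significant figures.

k ≈ 0.842, β ≈ 0.0164

For Gamma(k, rate β): mean = k/β, variance = k/β², so CV = 1/√k.
CV = 1.09, hence k = 1/CV² = 0.842.
Then β = k/mean = 0.842/51.4 = 0.0164.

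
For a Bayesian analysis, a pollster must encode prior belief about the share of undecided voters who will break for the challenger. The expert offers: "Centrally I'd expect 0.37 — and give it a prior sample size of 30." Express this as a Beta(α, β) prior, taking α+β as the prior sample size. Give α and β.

Under the effective-sample-size interpretation, Beta(α, β) has prior mean α/(α+β) and prior sample size α+β.
So α+β = 30 and α/(α+β) = 0.37, giving α = 0.37·30 = 11.1 and β = 30 − 11.1 = 18.9.

α = 11.1, β = 18.9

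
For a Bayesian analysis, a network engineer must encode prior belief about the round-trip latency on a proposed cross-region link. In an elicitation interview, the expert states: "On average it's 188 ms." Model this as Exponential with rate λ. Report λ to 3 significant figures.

Exponential mean = 1/λ, so λ = 1/188.0 = 0.00532.

λ ≈ 0.00532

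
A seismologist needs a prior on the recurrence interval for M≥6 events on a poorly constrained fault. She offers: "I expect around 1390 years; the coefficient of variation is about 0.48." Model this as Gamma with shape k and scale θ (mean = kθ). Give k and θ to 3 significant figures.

k ≈ 4.34, θ ≈ 320

For Gamma(k, scale θ): mean = kθ, variance = kθ², so CV = 1/√k.
CV = 0.48, hence k = 1/CV² = 4.34.
Then θ = mean/k = 1390/4.34 = 320.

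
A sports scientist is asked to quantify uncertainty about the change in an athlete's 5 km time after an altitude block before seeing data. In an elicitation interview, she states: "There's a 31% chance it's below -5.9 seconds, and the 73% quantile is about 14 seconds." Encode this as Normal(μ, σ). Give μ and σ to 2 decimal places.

For Normal(μ,σ), the p-quantile is μ + z_p·σ. Here z_{0.31} = -0.4959, z_{0.73} = 0.6128.
So -5.9 = μ − 0.4959σ and 14 = μ + 0.6128σ.
Subtracting: σ = (14 − -5.9)/(0.6128 − (-0.4959)) = 17.95.
Then μ = -5.9 − (-0.4959)·17.95 = 3.00.

μ = 3.00, σ = 17.95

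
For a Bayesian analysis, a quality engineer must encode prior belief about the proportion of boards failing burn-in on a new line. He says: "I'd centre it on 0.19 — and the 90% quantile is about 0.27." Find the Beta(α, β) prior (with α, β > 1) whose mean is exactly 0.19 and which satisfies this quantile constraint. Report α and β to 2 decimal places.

With mean 0.19 fixed, write α = 0.19s, β = 0.81s where s = α+β.
Need P(θ < 0.27) = 0.9 under Beta(0.19s, 0.81s). Normal approximation: (q−m)/√(m(1−m)/s) ≈ z_{0.9} = 1.28, so s ≈ 0.19·0.81·(1.28)²/(0.27−0.19)² = 39.5.
At s = 39.5: P(θ<0.27) ≈ 0.894. Adjusting to match 0.9 gives s ≈ 41.84.
So α = 0.19·41.84 ≈ 7.95, β = 0.81·41.84 ≈ 33.89.

α ≈ 7.95, β ≈ 33.89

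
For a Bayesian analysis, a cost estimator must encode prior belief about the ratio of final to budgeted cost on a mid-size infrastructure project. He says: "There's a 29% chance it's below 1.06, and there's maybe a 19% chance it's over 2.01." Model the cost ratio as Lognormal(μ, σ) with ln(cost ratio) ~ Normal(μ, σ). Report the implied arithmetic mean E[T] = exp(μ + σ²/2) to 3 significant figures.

E[T] ≈ 1.5

If T ~ Lognormal(μ,σ) then ln T ~ Normal(μ,σ), so the p-quantile of ln T is μ + z_p·σ.
ln(1.06) = 0.05827 and ln(2.01) = 0.6981; z_{0.29} = -0.5534, z_{0.81} = 0.8779.
σ = (0.6981 − 0.05827)/(0.8779 − (-0.5534)) = 0.447.
μ = 0.05827 − (-0.5534)·0.447 = 0.306.
E[T] = exp(μ + σ²/2) = exp(0.306 + 0.0999) = 1.5.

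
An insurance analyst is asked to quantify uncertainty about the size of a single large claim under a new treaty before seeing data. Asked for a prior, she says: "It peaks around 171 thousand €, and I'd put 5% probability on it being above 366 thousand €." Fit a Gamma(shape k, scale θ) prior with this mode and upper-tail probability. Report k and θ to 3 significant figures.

k ≈ 5.76, θ ≈ 35.9

Gamma(k,θ) with k>1 has mode (k−1)θ, so θ = 171/(k−1).
Need P(X < 366) = 0.95 with θ tied to k this way. Start at k = 2, θ = 171: P(X<366) ≈ 0.631.
Too low — raise k to concentrate. Iterating converges to k ≈ 5.76.
Then θ = 171/(5.76−1) ≈ 35.9.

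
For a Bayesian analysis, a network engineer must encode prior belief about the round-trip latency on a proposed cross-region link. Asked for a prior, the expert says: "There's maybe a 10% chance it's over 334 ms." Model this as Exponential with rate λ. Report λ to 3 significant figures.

P(T > 334.0) = e^(−λ·334.0) = 0.1, so λ = −ln(0.1)/334.0 = 0.00689.

λ ≈ 0.00689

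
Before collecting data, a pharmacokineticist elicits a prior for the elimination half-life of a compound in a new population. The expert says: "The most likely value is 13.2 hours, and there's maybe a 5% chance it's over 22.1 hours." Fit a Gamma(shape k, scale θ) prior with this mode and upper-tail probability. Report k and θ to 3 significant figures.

k ≈ 11.5, θ ≈ 1.26

Gamma(k,θ) with k>1 has mode (k−1)θ, so θ = 13.2/(k−1).
Need P(X < 22.1) = 0.95 with θ tied to k this way. Start at k = 2, θ = 13.2: P(X<22.1) ≈ 0.499.
Too low — raise k to concentrate. Iterating converges to k ≈ 11.5.
Then θ = 13.2/(11.5−1) ≈ 1.26.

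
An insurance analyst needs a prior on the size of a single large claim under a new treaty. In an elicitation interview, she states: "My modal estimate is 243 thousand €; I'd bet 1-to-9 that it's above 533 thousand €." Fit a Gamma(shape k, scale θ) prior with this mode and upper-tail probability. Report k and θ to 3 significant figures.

k ≈ 4.12, θ ≈ 78

Gamma(k,θ) with k>1 has mode (k−1)θ, so θ = 243/(k−1).
Need P(X < 533) = 0.9 with θ tied to k this way. Start at k = 2, θ = 243: P(X<533) ≈ 0.644.
Too low — raise k to concentrate. Iterating converges to k ≈ 4.12.
Then θ = 243/(4.12−1) ≈ 78.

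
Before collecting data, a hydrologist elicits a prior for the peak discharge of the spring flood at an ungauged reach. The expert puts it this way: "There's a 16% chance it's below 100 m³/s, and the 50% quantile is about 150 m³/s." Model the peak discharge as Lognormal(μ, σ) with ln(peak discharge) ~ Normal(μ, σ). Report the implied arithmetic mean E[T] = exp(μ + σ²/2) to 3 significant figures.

If T ~ Lognormal(μ,σ) then ln T ~ Normal(μ,σ), so the p-quantile of ln T is μ + z_p·σ.
ln(100) = 4.605 and ln(150) = 5.011; z_{0.16} = -0.9945, z_{0.5} = 0.
σ = (5.011 − 4.605)/(0 − (-0.9945)) = 0.408.
μ = 4.605 − (-0.9945)·0.408 = 5.011.
E[T] = exp(μ + σ²/2) = exp(5.011 + 0.0831) = 163 m³/s.

E[T] ≈ 163 m³/s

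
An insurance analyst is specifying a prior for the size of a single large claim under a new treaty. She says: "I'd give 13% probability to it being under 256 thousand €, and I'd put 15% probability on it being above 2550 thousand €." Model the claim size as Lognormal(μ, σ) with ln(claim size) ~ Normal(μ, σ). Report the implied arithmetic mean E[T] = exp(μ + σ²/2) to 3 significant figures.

If T ~ Lognormal(μ,σ) then ln T ~ Normal(μ,σ), so the p-quantile of ln T is μ + z_p·σ.
ln(256) = 5.545 and ln(2550) = 7.844; z_{0.13} = -1.126, z_{0.85} = 1.036.
σ = (7.844 − 5.545)/(1.036 − (-1.126)) = 1.063.
μ = 5.545 − (-1.126)·1.063 = 6.742.
E[T] = exp(μ + σ²/2) = exp(6.742 + 0.5648) = 1490 thousand €.

E[T] ≈ 1490 thousand €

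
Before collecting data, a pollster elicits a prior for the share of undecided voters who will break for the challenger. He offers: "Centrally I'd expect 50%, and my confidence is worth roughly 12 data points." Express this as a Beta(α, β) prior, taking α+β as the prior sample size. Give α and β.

Under the effective-sample-size interpretation, Beta(α, β) has prior mean α/(α+β) and prior sample size α+β.
So α+β = 12 and α/(α+β) = 0.5, giving α = 0.5·12 = 6 and β = 12 − 6 = 6.

α = 6, β = 6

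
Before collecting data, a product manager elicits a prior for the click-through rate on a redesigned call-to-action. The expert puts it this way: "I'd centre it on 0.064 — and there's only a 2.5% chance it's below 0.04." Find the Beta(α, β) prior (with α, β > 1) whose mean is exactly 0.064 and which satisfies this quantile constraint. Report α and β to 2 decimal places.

α ≈ 20.66, β ≈ 302.11

With mean 0.064 fixed, write α = 0.064s, β = 0.936s where s = α+β.
Need P(θ < 0.04) = 0.025 under Beta(0.064s, 0.936s). Normal approximation: (q−m)/√(m(1−m)/s) ≈ z_{0.025} = -1.96, so s ≈ 0.064·0.936·(-1.96)²/(0.04−0.064)² = 399.5.
At s = 399.5: P(θ<0.04) ≈ 0.014. Adjusting to match 0.025 gives s ≈ 322.76.
So α = 0.064·322.76 ≈ 20.66, β = 0.936·322.76 ≈ 302.11.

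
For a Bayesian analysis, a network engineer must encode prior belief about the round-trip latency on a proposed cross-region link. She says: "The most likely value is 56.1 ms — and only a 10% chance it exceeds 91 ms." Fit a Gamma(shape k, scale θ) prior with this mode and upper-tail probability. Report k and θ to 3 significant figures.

k ≈ 9.04, θ ≈ 6.97

Gamma(k,θ) with k>1 has mode (k−1)θ, so θ = 56.1/(k−1).
Need P(X < 91) = 0.9 with θ tied to k this way. Start at k = 2, θ = 56.1: P(X<91) ≈ 0.482.
Too low — raise k to concentrate. Iterating converges to k ≈ 9.04.
Then θ = 56.1/(9.04−1) ≈ 6.97.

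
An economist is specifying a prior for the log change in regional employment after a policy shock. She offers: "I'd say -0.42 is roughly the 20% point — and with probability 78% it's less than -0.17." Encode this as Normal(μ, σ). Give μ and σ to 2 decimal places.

The p-quantile of Normal(μ,σ) is μ + z_p·σ, with z_{0.2} = -0.8416 and z_{0.78} = 0.7722.
Eliminate σ: μ = (z₂·x₁ − z₁·x₂)/(z₂ − z₁) = (0.7722·-0.42 − (-0.8416)·-0.17)/1.614 = -0.29.
Then σ = (x₂ − x₁)/(z₂ − z₁) = (-0.17 − -0.42)/1.614 = 0.15.

μ = -0.29, σ = 0.15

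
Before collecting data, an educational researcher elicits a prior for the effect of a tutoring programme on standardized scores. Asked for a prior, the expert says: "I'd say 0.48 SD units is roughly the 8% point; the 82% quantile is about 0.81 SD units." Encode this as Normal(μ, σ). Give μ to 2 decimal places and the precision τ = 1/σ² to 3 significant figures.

μ = 0.68, τ = 49.4

For Normal(μ,σ), the p-quantile is μ + z_p·σ. Here z_{0.08} = -1.405, z_{0.82} = 0.9154.
So 0.48 = μ − 1.405σ and 0.81 = μ + 0.9154σ.
Subtracting: σ = (0.81 − 0.48)/(0.9154 − (-1.405)) = 0.14.
Then μ = 0.48 − (-1.405)·0.14 = 0.68.
Precision τ = 1/σ² = 1/0.1422² = 49.4.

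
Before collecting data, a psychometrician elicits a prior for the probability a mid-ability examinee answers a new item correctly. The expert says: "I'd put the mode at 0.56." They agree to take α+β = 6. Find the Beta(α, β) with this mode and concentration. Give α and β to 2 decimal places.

For α,β > 1 the Beta mode is (α−1)/(α+β−2). With α+β = 6, the mode is (α−1)/4.
Set (α−1)/4 = 0.56 → α = 1 + 0.56·4 = 3.24.
β = 6 − α = 2.76.

α = 3.24, β = 2.76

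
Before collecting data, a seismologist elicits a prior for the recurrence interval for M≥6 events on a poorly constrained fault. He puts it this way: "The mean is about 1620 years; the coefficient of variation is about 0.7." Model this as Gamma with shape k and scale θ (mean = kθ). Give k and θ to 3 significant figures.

For Gamma(k, scale θ): mean = kθ, variance = kθ², so CV = 1/√k.
CV = 0.7, hence k = 1/CV² = 2.04.
Then θ = mean/k = 1620/2.04 = 794.

k ≈ 2.04, θ ≈ 794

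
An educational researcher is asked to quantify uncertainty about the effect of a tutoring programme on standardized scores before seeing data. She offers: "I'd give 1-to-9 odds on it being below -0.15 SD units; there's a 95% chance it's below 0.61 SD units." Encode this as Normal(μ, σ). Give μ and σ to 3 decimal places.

μ = 0.183, σ = 0.260

The p-quantile of Normal(μ,σ) is μ + z_p·σ, with z_{0.1} = -1.282 and z_{0.95} = 1.645.
Eliminate σ: μ = (z₂·x₁ − z₁·x₂)/(z₂ − z₁) = (1.645·-0.15 − (-1.282)·0.61)/2.926 = 0.183.
Then σ = (x₂ − x₁)/(z₂ − z₁) = (0.61 − -0.15)/2.926 = 0.260.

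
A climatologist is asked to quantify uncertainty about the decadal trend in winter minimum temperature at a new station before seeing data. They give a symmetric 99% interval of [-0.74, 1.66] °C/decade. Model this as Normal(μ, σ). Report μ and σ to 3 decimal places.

A symmetric 99% interval runs μ ± z·σ with z = 2.576.
Half-width = 1.2, so σ = 1.2/2.576 = 0.466.
μ is the interval midpoint, 0.460.

μ = 0.460, σ = 0.466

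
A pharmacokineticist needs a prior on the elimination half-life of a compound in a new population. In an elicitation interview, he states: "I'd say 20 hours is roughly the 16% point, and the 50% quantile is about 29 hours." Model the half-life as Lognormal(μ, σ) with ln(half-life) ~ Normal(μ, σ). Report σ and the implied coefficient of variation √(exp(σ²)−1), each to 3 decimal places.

σ ≈ 0.374, CV ≈ 0.387

If T ~ Lognormal(μ,σ) then ln T ~ Normal(μ,σ), so the p-quantile of ln T is μ + z_p·σ.
ln(20) = 2.996 and ln(29) = 3.367; z_{0.16} = -0.9945, z_{0.5} = 0.
σ = (3.367 − 2.996)/(0 − (-0.9945)) = 0.374.
μ = 2.996 − (-0.9945)·0.374 = 3.367.
CV = √(exp(σ²)−1) = √(exp(0.1396)−1) = 0.387.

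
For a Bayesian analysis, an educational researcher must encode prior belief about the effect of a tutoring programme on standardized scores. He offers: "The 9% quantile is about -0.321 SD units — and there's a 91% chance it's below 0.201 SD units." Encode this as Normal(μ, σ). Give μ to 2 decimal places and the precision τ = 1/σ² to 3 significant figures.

μ = -0.06, τ = 26.4

For Normal(μ,σ), the p-quantile is μ + z_p·σ. Here z_{0.09} = -1.341, z_{0.91} = 1.341.
So -0.321 = μ − 1.341σ and 0.201 = μ + 1.341σ.
Subtracting: σ = (0.201 − -0.321)/(1.341 − (-1.341)) = 0.19.
Then μ = -0.321 − (-1.341)·0.19 = -0.06.
Precision τ = 1/σ² = 1/0.1947² = 26.4.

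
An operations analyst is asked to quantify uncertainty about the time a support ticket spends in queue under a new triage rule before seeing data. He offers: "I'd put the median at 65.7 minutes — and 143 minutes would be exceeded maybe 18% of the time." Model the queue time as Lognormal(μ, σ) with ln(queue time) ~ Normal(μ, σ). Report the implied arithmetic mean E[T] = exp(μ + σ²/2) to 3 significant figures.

If T ~ Lognormal(μ,σ) then ln T ~ Normal(μ,σ), so the p-quantile of ln T is μ + z_p·σ.
ln(65.7) = 4.185 and ln(143) = 4.963; z_{0.5} = 0, z_{0.82} = 0.9154.
σ = (4.963 − 4.185)/(0.9154 − (0)) = 0.850.
μ = 4.185 − (0)·0.850 = 4.185.
E[T] = exp(μ + σ²/2) = exp(4.185 + 0.3610) = 94.3 minutes.

E[T] ≈ 94.3 minutes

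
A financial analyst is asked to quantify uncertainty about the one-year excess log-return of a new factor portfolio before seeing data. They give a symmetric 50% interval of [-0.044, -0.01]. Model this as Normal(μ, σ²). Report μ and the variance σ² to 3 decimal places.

A symmetric 50% interval runs μ ± z·σ with z = 0.6745.
Half-width = 0.017, so σ = 0.017/0.6745 = 0.0252 and σ² = 0.001.
μ is the interval midpoint, -0.027.

μ = -0.027, σ² = 0.001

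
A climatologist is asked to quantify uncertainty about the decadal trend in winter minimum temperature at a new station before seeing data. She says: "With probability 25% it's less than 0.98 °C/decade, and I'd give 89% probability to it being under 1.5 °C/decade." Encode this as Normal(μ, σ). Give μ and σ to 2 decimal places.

For Normal(μ,σ), the p-quantile is μ + z_p·σ. Here z_{0.25} = -0.6745, z_{0.89} = 1.227.
So 0.98 = μ − 0.6745σ and 1.5 = μ + 1.227σ.
Subtracting: σ = (1.5 − 0.98)/(1.227 − (-0.6745)) = 0.27.
Then μ = 0.98 − (-0.6745)·0.27 = 1.16.

μ = 1.16, σ = 0.27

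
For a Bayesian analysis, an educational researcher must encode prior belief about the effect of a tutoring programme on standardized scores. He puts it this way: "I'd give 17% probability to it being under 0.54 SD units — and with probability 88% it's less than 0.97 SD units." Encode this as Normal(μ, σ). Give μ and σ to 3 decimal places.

μ = 0.733, σ = 0.202

The p-quantile of Normal(μ,σ) is μ + z_p·σ, with z_{0.17} = -0.9542 and z_{0.88} = 1.175.
Eliminate σ: μ = (z₂·x₁ − z₁·x₂)/(z₂ − z₁) = (1.175·0.54 − (-0.9542)·0.97)/2.129 = 0.733.
Then σ = (x₂ − x₁)/(z₂ − z₁) = (0.97 − 0.54)/2.129 = 0.202.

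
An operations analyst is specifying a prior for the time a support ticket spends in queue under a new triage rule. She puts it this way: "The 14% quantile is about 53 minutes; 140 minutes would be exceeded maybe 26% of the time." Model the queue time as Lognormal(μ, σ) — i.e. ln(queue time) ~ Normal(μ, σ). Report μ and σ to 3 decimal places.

If T ~ Lognormal(μ,σ) then ln T ~ Normal(μ,σ), so the p-quantile of ln T is μ + z_p·σ.
ln(53) = 3.97 and ln(140) = 4.942; z_{0.14} = -1.08, z_{0.74} = 0.6433.
σ = (4.942 − 3.97)/(0.6433 − (-1.08)) = 0.564.
μ = 3.97 − (-1.08)·0.564 = 4.579.

μ ≈ 4.579, σ ≈ 0.564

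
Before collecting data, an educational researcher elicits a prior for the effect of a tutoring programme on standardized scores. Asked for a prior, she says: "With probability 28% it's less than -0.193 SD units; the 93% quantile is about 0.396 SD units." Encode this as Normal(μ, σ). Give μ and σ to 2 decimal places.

μ = -0.03, σ = 0.29

For Normal(μ,σ), the p-quantile is μ + z_p·σ. Here z_{0.28} = -0.5828, z_{0.93} = 1.476.
So -0.193 = μ − 0.5828σ and 0.396 = μ + 1.476σ.
Subtracting: σ = (0.396 − -0.193)/(1.476 − (-0.5828)) = 0.29.
Then μ = -0.193 − (-0.5828)·0.29 = -0.03.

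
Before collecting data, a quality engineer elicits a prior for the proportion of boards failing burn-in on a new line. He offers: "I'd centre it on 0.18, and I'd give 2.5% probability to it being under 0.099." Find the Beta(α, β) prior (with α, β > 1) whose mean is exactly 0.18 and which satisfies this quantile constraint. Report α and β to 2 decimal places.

With mean 0.18 fixed, write α = 0.18s, β = 0.82s where s = α+β.
Need P(θ < 0.099) = 0.025 under Beta(0.18s, 0.82s). Normal approximation: (q−m)/√(m(1−m)/s) ≈ z_{0.025} = -1.96, so s ≈ 0.18·0.82·(-1.96)²/(0.099−0.18)² = 86.4.
At s = 86.4: P(θ<0.099) ≈ 0.013. Adjusting to match 0.025 gives s ≈ 68.30.
So α = 0.18·68.30 ≈ 12.29, β = 0.82·68.30 ≈ 56.01.

α ≈ 12.29, β ≈ 56.01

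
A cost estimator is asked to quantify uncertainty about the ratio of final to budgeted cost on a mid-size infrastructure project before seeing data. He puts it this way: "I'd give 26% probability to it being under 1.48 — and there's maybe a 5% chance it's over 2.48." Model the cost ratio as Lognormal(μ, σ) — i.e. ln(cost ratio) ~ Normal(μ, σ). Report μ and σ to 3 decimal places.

μ ≈ 0.537, σ ≈ 0.226

If T ~ Lognormal(μ,σ) then ln T ~ Normal(μ,σ), so the p-quantile of ln T is μ + z_p·σ.
ln(1.48) = 0.392 and ln(2.48) = 0.9083; z_{0.26} = -0.6433, z_{0.95} = 1.645.
σ = (0.9083 − 0.392)/(1.645 − (-0.6433)) = 0.226.
μ = 0.392 − (-0.6433)·0.226 = 0.537.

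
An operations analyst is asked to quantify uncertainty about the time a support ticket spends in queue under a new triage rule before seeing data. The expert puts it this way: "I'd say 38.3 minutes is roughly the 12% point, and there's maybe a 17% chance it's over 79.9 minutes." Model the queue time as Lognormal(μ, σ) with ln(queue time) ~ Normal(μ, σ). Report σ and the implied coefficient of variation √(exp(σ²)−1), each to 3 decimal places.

σ ≈ 0.345, CV ≈ 0.356

If T ~ Lognormal(μ,σ) then ln T ~ Normal(μ,σ), so the p-quantile of ln T is μ + z_p·σ.
ln(38.3) = 3.645 and ln(79.9) = 4.381; z_{0.12} = -1.175, z_{0.83} = 0.9542.
σ = (4.381 − 3.645)/(0.9542 − (-1.175)) = 0.345.
μ = 3.645 − (-1.175)·0.345 = 4.051.
CV = √(exp(σ²)−1) = √(exp(0.1193)−1) = 0.356.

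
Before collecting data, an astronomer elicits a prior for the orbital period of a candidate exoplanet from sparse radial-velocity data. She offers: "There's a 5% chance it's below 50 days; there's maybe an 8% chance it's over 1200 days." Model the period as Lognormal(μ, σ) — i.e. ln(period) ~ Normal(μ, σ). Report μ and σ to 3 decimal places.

If T ~ Lognormal(μ,σ) then ln T ~ Normal(μ,σ), so the p-quantile of ln T is μ + z_p·σ.
ln(50) = 3.912 and ln(1200) = 7.09; z_{0.05} = -1.645, z_{0.92} = 1.405.
σ = (7.09 − 3.912)/(1.405 − (-1.645)) = 1.042.
μ = 3.912 − (-1.645)·1.042 = 5.626.

μ ≈ 5.626, σ ≈ 1.042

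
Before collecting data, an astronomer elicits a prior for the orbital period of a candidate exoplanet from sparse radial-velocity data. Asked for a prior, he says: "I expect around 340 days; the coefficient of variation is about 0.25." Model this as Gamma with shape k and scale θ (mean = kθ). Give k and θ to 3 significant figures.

k ≈ 16, θ ≈ 21.2

For Gamma(k, scale θ): mean = kθ, variance = kθ², so CV = 1/√k.
CV = 0.25, hence k = 1/CV² = 16.
Then θ = mean/k = 340/16 = 21.2.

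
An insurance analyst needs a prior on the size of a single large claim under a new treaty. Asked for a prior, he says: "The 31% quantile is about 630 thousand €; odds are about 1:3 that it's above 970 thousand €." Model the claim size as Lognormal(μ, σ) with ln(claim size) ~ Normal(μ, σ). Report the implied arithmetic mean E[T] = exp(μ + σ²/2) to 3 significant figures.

E[T] ≈ 810 thousand €

If T ~ Lognormal(μ,σ) then ln T ~ Normal(μ,σ), so the p-quantile of ln T is μ + z_p·σ.
ln(630) = 6.446 and ln(970) = 6.877; z_{0.31} = -0.4959, z_{0.75} = 0.6745.
σ = (6.877 − 6.446)/(0.6745 − (-0.4959)) = 0.369.
μ = 6.446 − (-0.4959)·0.369 = 6.629.
E[T] = exp(μ + σ²/2) = exp(6.629 + 0.0680) = 810 thousand €.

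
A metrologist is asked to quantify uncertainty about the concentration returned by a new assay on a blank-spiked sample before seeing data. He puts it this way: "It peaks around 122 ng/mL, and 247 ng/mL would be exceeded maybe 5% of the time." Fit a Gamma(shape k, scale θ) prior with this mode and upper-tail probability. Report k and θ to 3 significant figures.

Gamma(k,θ) with k>1 has mode (k−1)θ, so θ = 122/(k−1).
Need P(X < 247) = 0.95 with θ tied to k this way. Start at k = 2, θ = 122: P(X<247) ≈ 0.601.
Too low — raise k to concentrate. Iterating converges to k ≈ 6.57.
Then θ = 122/(6.57−1) ≈ 21.9.

k ≈ 6.57, θ ≈ 21.9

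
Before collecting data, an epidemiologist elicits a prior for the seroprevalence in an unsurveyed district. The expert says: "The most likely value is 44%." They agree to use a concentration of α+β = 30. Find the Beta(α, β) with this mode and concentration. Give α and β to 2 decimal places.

For α,β > 1 the Beta mode is (α−1)/(α+β−2). With α+β = 30, the mode is (α−1)/28.
Set (α−1)/28 = 0.44 → α = 1 + 0.44·28 = 13.32.
β = 30 − α = 16.68.

α = 13.32, β = 16.68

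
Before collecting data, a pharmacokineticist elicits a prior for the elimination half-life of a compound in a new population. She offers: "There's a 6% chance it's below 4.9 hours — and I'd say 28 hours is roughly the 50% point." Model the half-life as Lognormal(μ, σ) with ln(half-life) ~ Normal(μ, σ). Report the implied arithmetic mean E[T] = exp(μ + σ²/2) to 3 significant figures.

E[T] ≈ 52.5 hours

If T ~ Lognormal(μ,σ) then ln T ~ Normal(μ,σ), so the p-quantile of ln T is μ + z_p·σ.
ln(4.9) = 1.589 and ln(28) = 3.332; z_{0.06} = -1.555, z_{0.5} = 0.
σ = (3.332 − 1.589)/(0 − (-1.555)) = 1.121.
μ = 1.589 − (-1.555)·1.121 = 3.332.
E[T] = exp(μ + σ²/2) = exp(3.332 + 0.6284) = 52.5 hours.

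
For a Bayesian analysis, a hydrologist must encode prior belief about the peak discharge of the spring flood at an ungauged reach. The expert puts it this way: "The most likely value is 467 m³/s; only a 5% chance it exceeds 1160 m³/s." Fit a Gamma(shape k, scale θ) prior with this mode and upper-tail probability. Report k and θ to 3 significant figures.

Gamma(k,θ) with k>1 has mode (k−1)θ, so θ = 467/(k−1).
Need P(X < 1160) = 0.95 with θ tied to k this way. Start at k = 2, θ = 467: P(X<1160) ≈ 0.709.
Too low — raise k to concentrate. Iterating converges to k ≈ 4.28.
Then θ = 467/(4.28−1) ≈ 142.

k ≈ 4.28, θ ≈ 142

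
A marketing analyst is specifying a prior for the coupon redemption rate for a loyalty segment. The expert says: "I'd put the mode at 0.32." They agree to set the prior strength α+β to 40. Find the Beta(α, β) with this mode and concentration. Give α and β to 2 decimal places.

For α,β > 1 the Beta mode is (α−1)/(α+β−2). With α+β = 40, the mode is (α−1)/38.
Set (α−1)/38 = 0.32 → α = 1 + 0.32·38 = 13.16.
β = 40 − α = 26.84.

α = 13.16, β = 26.84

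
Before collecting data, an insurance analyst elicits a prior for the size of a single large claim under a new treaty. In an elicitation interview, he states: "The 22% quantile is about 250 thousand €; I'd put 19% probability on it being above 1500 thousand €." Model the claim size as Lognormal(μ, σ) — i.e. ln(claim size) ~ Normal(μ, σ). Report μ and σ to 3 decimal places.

μ ≈ 6.360, σ ≈ 1.086

If T ~ Lognormal(μ,σ) then ln T ~ Normal(μ,σ), so the p-quantile of ln T is μ + z_p·σ.
ln(250) = 5.521 and ln(1500) = 7.313; z_{0.22} = -0.7722, z_{0.81} = 0.8779.
σ = (7.313 − 5.521)/(0.8779 − (-0.7722)) = 1.086.
μ = 5.521 − (-0.7722)·1.086 = 6.360.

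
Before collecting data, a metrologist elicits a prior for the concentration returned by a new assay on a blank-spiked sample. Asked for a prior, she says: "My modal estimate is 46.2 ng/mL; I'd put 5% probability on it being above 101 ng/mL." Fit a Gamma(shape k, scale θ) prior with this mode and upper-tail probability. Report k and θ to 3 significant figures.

k ≈ 5.5, θ ≈ 10.3

Gamma(k,θ) with k>1 has mode (k−1)θ, so θ = 46.2/(k−1).
Need P(X < 101) = 0.95 with θ tied to k this way. Start at k = 2, θ = 46.2: P(X<101) ≈ 0.642.
Too low — raise k to concentrate. Iterating converges to k ≈ 5.5.
Then θ = 46.2/(5.5−1) ≈ 10.3.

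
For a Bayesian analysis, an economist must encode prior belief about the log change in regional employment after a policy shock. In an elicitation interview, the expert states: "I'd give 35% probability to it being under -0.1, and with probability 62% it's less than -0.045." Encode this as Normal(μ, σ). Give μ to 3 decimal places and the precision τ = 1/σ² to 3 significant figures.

For Normal(μ,σ), the p-quantile is μ + z_p·σ. Here z_{0.35} = -0.3853, z_{0.62} = 0.3055.
So -0.1 = μ − 0.3853σ and -0.045 = μ + 0.3055σ.
Subtracting: σ = (-0.045 − -0.1)/(0.3055 − (-0.3853)) = 0.080.
Then μ = -0.1 − (-0.3853)·0.080 = -0.069.
Precision τ = 1/σ² = 1/0.07962² = 158.

μ = -0.069, τ = 158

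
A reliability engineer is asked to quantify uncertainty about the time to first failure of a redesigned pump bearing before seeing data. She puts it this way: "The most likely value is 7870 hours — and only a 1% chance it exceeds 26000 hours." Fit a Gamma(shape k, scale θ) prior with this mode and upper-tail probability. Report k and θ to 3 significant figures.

k ≈ 4.08, θ ≈ 2560

Gamma(k,θ) with k>1 has mode (k−1)θ, so θ = 7870/(k−1).
Need P(X < 26000) = 0.99 with θ tied to k this way. Start at k = 2, θ = 7870: P(X<26000) ≈ 0.842.
Too low — raise k to concentrate. Iterating converges to k ≈ 4.08.
Then θ = 7870/(4.08−1) ≈ 2560.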